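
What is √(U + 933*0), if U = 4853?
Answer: √4853 ≈ 69.663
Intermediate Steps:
√(U + 933*0) = √(4853 + 933*0) = √(4853 + 0) = √4853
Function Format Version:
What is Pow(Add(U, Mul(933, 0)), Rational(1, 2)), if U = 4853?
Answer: Pow(4853, Rational(1, 2)) ≈ 69.663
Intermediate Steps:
Pow(Add(U, Mul(933, 0)), Rational(1, 2)) = Pow(Add(4853, Mul(933, 0)), Rational(1, 2)) = Pow(Add(4853, 0), Rational(1, 2)) = Pow(4853, Rational(1, 2))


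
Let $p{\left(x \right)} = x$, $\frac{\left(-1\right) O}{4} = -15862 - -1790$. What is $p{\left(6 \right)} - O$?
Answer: $-56282$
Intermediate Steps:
$O = 56288$ ($O = - 4 \left(-15862 - -1790\right) = - 4 \left(-15862 + 1790\right) = \left(-4\right) \left(-14072\right) = 56288$)
$p{\left(6 \right)} - O = 6 - 56288 = -56282$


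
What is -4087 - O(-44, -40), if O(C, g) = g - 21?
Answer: -4026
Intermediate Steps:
O(C, g) = -21 + g
-4087 - O(-44, -40) = -4087 - (-21 - 40) = -4087 - 1*(-61) = -4087 + 61 = -4026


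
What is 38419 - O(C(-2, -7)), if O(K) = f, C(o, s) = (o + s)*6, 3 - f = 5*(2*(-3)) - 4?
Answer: 38382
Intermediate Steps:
f = 37 (f = 3 - (5*(2*(-3)) - 4) = 3 - (5*(-6) - 4) = 3 - (-30 - 4) = 3 - 1*(-34) = 3 + 34 = 37)
C(o, s) = 6*o + 6*s
O(K) = 37
38419 - O(C(-2, -7)) = 38419 - 1*37 = 38419 - 37 = 38382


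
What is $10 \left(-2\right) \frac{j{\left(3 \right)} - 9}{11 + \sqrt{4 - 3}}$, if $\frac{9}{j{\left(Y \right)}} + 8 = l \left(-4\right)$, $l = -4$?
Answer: $\frac{105}{8} \approx 13.125$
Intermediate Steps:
$j{\left(Y \right)} = \frac{9}{8}$ ($j{\left(Y \right)} = \frac{9}{-8 - -16} = \frac{9}{-8 + 16} = \frac{9}{8}$)
$10 \left(-2\right) \frac{j{\left(3 \right)} - 9}{11 + \sqrt{4 - 3}} = 10 \left(-2\right) \frac{\frac{9}{8} - 9}{11 + \sqrt{4 - 3}} = - 20 \left(- \frac{63}{8 \left(11 + \sqrt{1}\right)}\right) = - 20 \left(- \frac{63}{8 \left(11 + 1\right)}\right) = - 20 \left(- \frac{63}{8 \cdot 12}\right) = - 20 \left(\left(- \frac{63}{8}\right) \frac{1}{12}\right) = \left(-20\right) \left(- \frac{21}{32}\right) = \frac{105}{8}$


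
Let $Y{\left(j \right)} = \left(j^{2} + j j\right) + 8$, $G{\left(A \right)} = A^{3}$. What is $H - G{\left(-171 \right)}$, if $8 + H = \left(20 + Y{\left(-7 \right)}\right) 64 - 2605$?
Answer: $5005662$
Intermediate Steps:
$Y{\left(j \right)} = 8 + 2 j^{2}$ ($Y{\left(j \right)} = \left(j^{2} + j^{2}\right) + 8 = 2 j^{2} + 8 = 8 + 2 j^{2}$)
$H = 5451$ ($H = -8 - \left(2605 - \left(20 + \left(8 + 2 \left(-7\right)^{2}\right)\right) 64\right) = -8 - \left(2605 - \left(20 + \left(8 + 2 \cdot 49\right)\right) 64\right) = -8 - \left(2605 - \left(20 + \left(8 + 98\right)\right) 64\right) = -8 - \left(2605 - \left(20 + 106\right) 64\right) = -8 + \left(126 \cdot 64 - 2605\right) = -8 + \left(8064 - 2605\right) = -8 + 5459 = 5451$)
$H - G{\left(-171 \right)} = 5451 - \left(-171\right)^{3} = 5451 - -5000211 = 5451 + 5000211 = 5005662$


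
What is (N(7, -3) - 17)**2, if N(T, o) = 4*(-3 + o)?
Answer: 1681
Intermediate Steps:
N(T, o) = -12 + 4*o
(N(7, -3) - 17)**2 = ((-12 + 4*(-3)) - 17)**2 = ((-12 - 12) - 17)**2 = (-24 - 17)**2 = (-41)**2 = 1681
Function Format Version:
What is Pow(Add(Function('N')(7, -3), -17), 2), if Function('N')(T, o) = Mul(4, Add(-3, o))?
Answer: 1681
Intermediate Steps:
Function('N')(T, o) = Add(-12, Mul(4, o))
Pow(Add(Function('N')(7, -3), -17), 2) = Pow(Add(Add(-12, Mul(4, -3)), -17), 2) = Pow(Add(Add(-12, -12), -17), 2) = Pow(Add(-24, -17), 2) = Pow(-41, 2) = 1681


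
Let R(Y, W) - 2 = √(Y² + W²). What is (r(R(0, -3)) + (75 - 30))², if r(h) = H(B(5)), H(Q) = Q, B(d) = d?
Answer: 2500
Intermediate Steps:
R(Y, W) = 2 + √(W² + Y²) (R(Y, W) = 2 + √(Y² + W²) = 2 + √(W² + Y²))
r(h) = 5
(r(R(0, -3)) + (75 - 30))² = (5 + (75 - 30))² = (5 + 45)² = 50² = 2500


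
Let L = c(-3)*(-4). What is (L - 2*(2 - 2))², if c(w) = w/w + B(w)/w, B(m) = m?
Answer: 64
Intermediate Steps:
c(w) = 2 (c(w) = w/w + w/w = 1 + 1 = 2)
L = -8 (L = 2*(-4) = -8)
(L - 2*(2 - 2))² = (-8 - 2*(2 - 2))² = (-8 - 2*0)² = (-8 + 0)² = (-8)² = 64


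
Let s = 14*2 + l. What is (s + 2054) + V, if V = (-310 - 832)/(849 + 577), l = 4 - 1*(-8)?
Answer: 1492451/713 ≈ 2093.2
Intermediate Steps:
l = 12 (l = 4 + 8 = 12)
s = 40 (s = 14*2 + 12 = 28 + 12 = 40)
V = -571/713 (V = -1142/1426 = -1142*1/1426 = -571/713 ≈ -0.80084)
(s + 2054) + V = (40 + 2054) - 571/713 = 2094 - 571/713 = 1492451/713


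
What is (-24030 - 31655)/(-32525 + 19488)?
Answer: 55685/13037 ≈ 4.2713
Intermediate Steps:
(-24030 - 31655)/(-32525 + 19488) = -55685/(-13037) = -55685*(-1/13037) = 55685/13037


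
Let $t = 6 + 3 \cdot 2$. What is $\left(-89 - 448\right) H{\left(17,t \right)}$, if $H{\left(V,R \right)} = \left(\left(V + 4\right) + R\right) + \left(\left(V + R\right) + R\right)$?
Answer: $-39738$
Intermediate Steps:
$t = 12$ ($t = 6 + 6 = 12$)
$H{\left(V,R \right)} = 4 + 2 V + 3 R$ ($H{\left(V,R \right)} = \left(\left(4 + V\right) + R\right) + \left(\left(R + V\right) + R\right) = \left(4 + R + V\right) + \left(V + 2 R\right) = 4 + 2 V + 3 R$)
$\left(-89 - 448\right) H{\left(17,t \right)} = \left(-89 - 448\right) \left(4 + 2 \cdot 17 + 3 \cdot 12\right) = - 537 \left(4 + 34 + 36\right) = \left(-537\right) 74 = -39738$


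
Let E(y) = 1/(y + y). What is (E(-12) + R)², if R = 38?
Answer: 829921/576 ≈ 1440.8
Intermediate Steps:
E(y) = 1/(2*y)
(E(-12) + R)² = ((½)/(-12) + 38)² = ((½)*(-1/12) + 38)² = (-1/24 + 38)² = (911/24)² = 829921/576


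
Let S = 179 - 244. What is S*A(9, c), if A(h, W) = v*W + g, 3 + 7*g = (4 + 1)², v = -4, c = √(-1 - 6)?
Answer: -1430/7 + 260*I*√7 ≈ -204.29 + 687.9*I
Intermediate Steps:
S = -65
c = I*√7 (c = √(-7) = I*√7 ≈ 2.6458*I)
g = 22/7 (g = -3/7 + (4 + 1)²/7 = -3/7 + (⅐)*5² = -3/7 + (⅐)*25 = -3/7 + 25/7 = 22/7 ≈ 3.1429)
A(h, W) = 22/7 - 4*W (A(h, W) = -4*W + 22/7 = 22/7 - 4*W)
S*A(9, c) = -65*(22/7 - 4*I*√7) = -1430/7 + 260*I*√7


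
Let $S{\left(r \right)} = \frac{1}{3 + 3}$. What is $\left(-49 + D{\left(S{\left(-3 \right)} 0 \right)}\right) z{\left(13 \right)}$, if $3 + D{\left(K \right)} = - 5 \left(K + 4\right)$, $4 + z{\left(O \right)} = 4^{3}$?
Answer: $-4320$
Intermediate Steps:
$z{\left(O \right)} = 60$ ($z{\left(O \right)} = -4 + 4^{3} = -4 + 64 = 60$)
$S{\left(r \right)} = \frac{1}{6}$
$D{\left(K \right)} = -23 - 5 K$ ($D{\left(K \right)} = -3 - 5 \left(K + 4\right) = -3 - 5 \left(4 + K\right) = -3 - \left(20 + 5 K\right) = -23 - 5 K$)
$\left(-49 + D{\left(S{\left(-3 \right)} 0 \right)}\right) z{\left(13 \right)} = \left(-49 - \left(23 + 5 \cdot \frac{1}{6} \cdot 0\right)\right) 60 = \left(-49 - 23\right) 60 = \left(-72\right) 60 = -4320$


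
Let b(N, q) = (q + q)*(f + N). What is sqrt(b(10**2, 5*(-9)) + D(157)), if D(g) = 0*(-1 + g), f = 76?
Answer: 12*I*sqrt(110) ≈ 125.86*I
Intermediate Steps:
b(N, q) = 2*q*(76 + N) (b(N, q) = (q + q)*(76 + N) = (2*q)*(76 + N) = 2*q*(76 + N))
D(g) = 0
sqrt(b(10**2, 5*(-9)) + D(157)) = sqrt(2*(5*(-9))*(76 + 10**2) + 0) = sqrt(2*(-45)*(76 + 100) + 0) = sqrt(2*(-45)*176 + 0) = sqrt(-15840 + 0) = sqrt(-15840) = 12*I*sqrt(110)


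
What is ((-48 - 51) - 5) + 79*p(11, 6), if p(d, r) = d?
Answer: 765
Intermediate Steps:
((-48 - 51) - 5) + 79*p(11, 6) = ((-48 - 51) - 5) + 79*11 = (-99 - 5) + 869 = -104 + 869 = 765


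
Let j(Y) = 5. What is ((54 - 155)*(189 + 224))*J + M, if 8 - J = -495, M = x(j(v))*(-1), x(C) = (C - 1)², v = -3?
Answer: -20981655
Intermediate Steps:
x(C) = (-1 + C)²
M = -16 (M = (-1 + 5)²*(-1) = 4²*(-1) = 16*(-1) = -16)
J = 503 (J = 8 - 1*(-495) = 8 + 495 = 503)
((54 - 155)*(189 + 224))*J + M = ((54 - 155)*(189 + 224))*503 - 16 = -101*413*503 - 16 = -41713*503 - 16 = -20981639 - 16 = -20981655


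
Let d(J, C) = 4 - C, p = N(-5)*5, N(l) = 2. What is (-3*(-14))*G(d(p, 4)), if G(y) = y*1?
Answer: 0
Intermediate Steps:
p = 10 (p = 2*5 = 10)
G(y) = y
(-3*(-14))*G(d(p, 4)) = (-3*(-14))*(4 - 1*4) = 42*(4 - 4) = 42*0 = 0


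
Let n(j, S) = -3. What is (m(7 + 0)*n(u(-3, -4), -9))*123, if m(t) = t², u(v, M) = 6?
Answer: -18081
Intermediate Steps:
(m(7 + 0)*n(u(-3, -4), -9))*123 = ((7 + 0)²*(-3))*123 = (7²*(-3))*123 = (49*(-3))*123 = -147*123 = -18081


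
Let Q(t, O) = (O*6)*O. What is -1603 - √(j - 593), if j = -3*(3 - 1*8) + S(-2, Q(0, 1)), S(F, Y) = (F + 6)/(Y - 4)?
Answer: -1603 - 24*I ≈ -1603.0 - 24.0*I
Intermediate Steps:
Q(t, O) = 6*O² (Q(t, O) = (6*O)*O = 6*O²)
S(F, Y) = (6 + F)/(-4 + Y)
j = 17 (j = -3*(3 - 1*8) + (6 - 2)/(-4 + 6*1²) = -3*(3 - 8) + 4/(-4 + 6*1) = -3*(-5) + 4/(-4 + 6) = 15 + 4/2 = 15 + (½)*4 = 15 + 2 = 17)
-1603 - √(j - 593) = -1603 - √(17 - 593) = -1603 - √(-576) = -1603 - 24*I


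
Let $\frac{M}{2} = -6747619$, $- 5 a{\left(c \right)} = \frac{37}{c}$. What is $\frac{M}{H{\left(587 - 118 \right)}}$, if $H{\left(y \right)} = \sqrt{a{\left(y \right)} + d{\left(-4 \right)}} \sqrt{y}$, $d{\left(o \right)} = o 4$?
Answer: $\frac{13495238 i \sqrt{20865}}{12519} \approx 1.5571 \cdot 10^{5} i$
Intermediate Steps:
$d{\left(o \right)} = 4 o$
$a{\left(c \right)} = - \frac{37}{5 c}$ ($a{\left(c \right)} = - \frac{37 \frac{1}{c}}{5} = - \frac{37}{5 c}$)
$M = -13495238$ ($M = 2 \left(-6747619\right) = -13495238$)
$H{\left(y \right)} = \sqrt{y} \sqrt{-16 - \frac{37}{5 y}}$ ($H{\left(y \right)} = \sqrt{- \frac{37}{5 y} + 4 \left(-4\right)} \sqrt{y} = \sqrt{- \frac{37}{5 y} - 16} \sqrt{y} = \sqrt{-16 - \frac{37}{5 y}} \sqrt{y} = \sqrt{y} \sqrt{-16 - \frac{37}{5 y}}$)
$\frac{M}{H{\left(587 - 118 \right)}} = - \frac{13495238}{\frac{1}{5} \sqrt{5} \sqrt{587 - 118} \sqrt{-80 - \frac{37}{587 - 118}}} = - \frac{13495238}{\frac{1}{5} \sqrt{5} \sqrt{469} \sqrt{-80 - \frac{37}{469}}} = - \frac{13495238}{\frac{1}{5} \sqrt{5} \sqrt{469} \sqrt{- \frac{37557}{469}}} = - \frac{13495238}{\frac{1}{5} \sqrt{5} \sqrt{469} \frac{3 i \sqrt{1957137}}{469}} = - \frac{13495238}{\frac{3}{5} i \sqrt{20865}} = - 13495238 \left(- \frac{i \sqrt{20865}}{12519}\right) = \frac{13495238 i \sqrt{20865}}{12519}$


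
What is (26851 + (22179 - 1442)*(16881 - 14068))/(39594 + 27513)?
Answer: 19453344/22369 ≈ 869.66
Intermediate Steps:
(26851 + (22179 - 1442)*(16881 - 14068))/(39594 + 27513) = (26851 + 20737*2813)/67107 = (26851 + 58333181)*(1/67107) = 58360032*(1/67107) = 19453344/22369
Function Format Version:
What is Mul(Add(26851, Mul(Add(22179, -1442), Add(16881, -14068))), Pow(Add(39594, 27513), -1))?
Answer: Rational(19453344, 22369) ≈ 869.66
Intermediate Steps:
Mul(Add(26851, Mul(Add(22179, -1442), Add(16881, -14068))), Pow(Add(39594, 27513), -1)) = Mul(Add(26851, Mul(20737, 2813)), Pow(67107, -1)) = Mul(Add(26851, 58333181), Rational(1, 67107)) = Mul(58360032, Rational(1, 67107)) = Rational(19453344, 22369)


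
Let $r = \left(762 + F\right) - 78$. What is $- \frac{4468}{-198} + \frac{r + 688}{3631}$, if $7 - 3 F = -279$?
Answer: $\frac{8256920}{359469} \approx 22.97$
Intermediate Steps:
$F = \frac{286}{3}$ ($F = \frac{7}{3} - -93 = \frac{7}{3} + 93 = \frac{286}{3} \approx 95.333$)
$r = \frac{2338}{3}$ ($r = \left(762 + \frac{286}{3}\right) - 78 = \frac{2572}{3} - 78 = \frac{2338}{3} \approx 779.33$)
$- \frac{4468}{-198} + \frac{r + 688}{3631} = - \frac{4468}{-198} + \frac{\frac{2338}{3} + 688}{3631} = \left(-4468\right) \left(- \frac{1}{198}\right) + \frac{4402}{3} \cdot \frac{1}{3631} = \frac{2234}{99} + \frac{4402}{10893} = \frac{8256920}{359469}$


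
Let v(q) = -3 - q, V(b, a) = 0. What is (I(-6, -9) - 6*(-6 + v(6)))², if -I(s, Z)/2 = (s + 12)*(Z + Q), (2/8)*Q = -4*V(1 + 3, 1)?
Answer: 39204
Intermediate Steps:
Q = 0 (Q = 4*(-4*0) = 4*0 = 0)
I(s, Z) = -2*Z*(12 + s) (I(s, Z) = -2*(s + 12)*(Z + 0) = -2*(12 + s)*Z = -2*Z*(12 + s))
(I(-6, -9) - 6*(-6 + v(6)))² = (2*(-9)*(-12 - 1*(-6)) - 6*(-6 + (-3 - 1*6)))² = (2*(-9)*(-12 + 6) - 6*(-6 + (-3 - 6)))² = (2*(-9)*(-6) - 6*(-6 - 9))² = (108 - 6*(-15))² = (108 + 90)² = 198² = 39204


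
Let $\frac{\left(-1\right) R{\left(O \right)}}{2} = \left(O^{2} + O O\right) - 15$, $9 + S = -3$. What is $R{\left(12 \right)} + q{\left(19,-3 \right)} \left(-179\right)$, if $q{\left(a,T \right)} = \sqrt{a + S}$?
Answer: $-546 - 179 \sqrt{7} \approx -1019.6$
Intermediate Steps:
$S = -12$ ($S = -9 - 3 = -12$)
$R{\left(O \right)} = 30 - 4 O^{2}$ ($R{\left(O \right)} = - 2 \left(\left(O^{2} + O O\right) - 15\right) = - 2 \left(\left(O^{2} + O^{2}\right) - 15\right) = - 2 \left(2 O^{2} - 15\right) = - 2 \left(-15 + 2 O^{2}\right) = 30 - 4 O^{2}$)
$q{\left(a,T \right)} = \sqrt{-12 + a}$ ($q{\left(a,T \right)} = \sqrt{a - 12} = \sqrt{-12 + a}$)
$R{\left(12 \right)} + q{\left(19,-3 \right)} \left(-179\right) = \left(30 - 4 \cdot 12^{2}\right) + \sqrt{-12 + 19} \left(-179\right) = \left(30 - 576\right) + \sqrt{7} \left(-179\right) = \left(30 - 576\right) - 179 \sqrt{7} = -546 - 179 \sqrt{7}$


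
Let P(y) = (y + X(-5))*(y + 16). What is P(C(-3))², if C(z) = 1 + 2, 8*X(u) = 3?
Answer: 263169/64 ≈ 4112.0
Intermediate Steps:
X(u) = 3/8 (X(u) = (⅛)*3 = 3/8)
C(z) = 3
P(y) = (16 + y)*(3/8 + y) (P(y) = (y + 3/8)*(y + 16) = (3/8 + y)*(16 + y) = (16 + y)*(3/8 + y))
P(C(-3))² = (6 + 3² + (131/8)*3)² = (6 + 9 + 393/8)² = (513/8)² = 263169/64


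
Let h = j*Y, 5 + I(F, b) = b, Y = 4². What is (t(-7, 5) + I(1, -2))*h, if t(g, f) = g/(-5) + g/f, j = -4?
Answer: 448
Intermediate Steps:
t(g, f) = -g/5 + g/f (t(g, f) = g*(-⅕) + g/f = -g/5 + g/f)
Y = 16
I(F, b) = -5 + b
h = -64 (h = -4*16 = -64)
(t(-7, 5) + I(1, -2))*h = ((-⅕*(-7) - 7/5) + (-5 - 2))*(-64) = ((7/5 - 7*⅕) - 7)*(-64) = ((7/5 - 7/5) - 7)*(-64) = (0 - 7)*(-64) = -7*(-64) = 448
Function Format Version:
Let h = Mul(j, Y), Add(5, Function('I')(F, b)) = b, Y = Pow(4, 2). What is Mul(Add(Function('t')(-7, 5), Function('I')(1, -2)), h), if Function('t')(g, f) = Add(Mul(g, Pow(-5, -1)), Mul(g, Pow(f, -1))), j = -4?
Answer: 448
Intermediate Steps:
Function('t')(g, f) = Add(Mul(Rational(-1, 5), g), Mul(g, Pow(f, -1))) (Function('t')(g, f) = Add(Mul(g, Rational(-1, 5)), Mul(g, Pow(f, -1))) = Add(Mul(Rational(-1, 5), g), Mul(g, Pow(f, -1))))
Y = 16
Function('I')(F, b) = Add(-5, b)
h = -64 (h = Mul(-4, 16) = -64)
Mul(Add(Function('t')(-7, 5), Function('I')(1, -2)), h) = Mul(Add(Add(Mul(Rational(-1, 5), -7), Mul(-7, Pow(5, -1))), Add(-5, -2)), -64) = Mul(Add(Add(Rational(7, 5), Mul(-7, Rational(1, 5))), -7), -64) = Mul(Add(Add(Rational(7, 5), Rational(-7, 5)), -7), -64) = Mul(Add(0, -7), -64) = Mul(-7, -64) = 448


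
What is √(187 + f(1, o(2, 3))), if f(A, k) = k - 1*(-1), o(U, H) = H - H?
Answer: 2*√47 ≈ 13.711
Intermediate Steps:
o(U, H) = 0
f(A, k) = 1 + k (f(A, k) = k + 1 = 1 + k)
√(187 + f(1, o(2, 3))) = √(187 + (1 + 0)) = √(187 + 1) = √188 = 2*√47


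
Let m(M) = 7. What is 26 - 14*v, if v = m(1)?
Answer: -72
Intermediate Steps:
v = 7
26 - 14*v = 26 - 14*7 = 26 - 98 = -72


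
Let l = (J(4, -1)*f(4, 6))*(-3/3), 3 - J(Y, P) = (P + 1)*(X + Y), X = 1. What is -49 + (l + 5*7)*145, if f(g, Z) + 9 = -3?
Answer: 10246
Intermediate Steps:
f(g, Z) = -12 (f(g, Z) = -9 - 3 = -12)
J(Y, P) = 3 - (1 + P)*(1 + Y) (J(Y, P) = 3 - (P + 1)*(1 + Y) = 3 - (1 + P)*(1 + Y))
l = 36 (l = ((2 - 1*(-1) - 1*4 - 1*(-1)*4)*(-12))*(-3/3) = ((2 + 1 - 4 + 4)*(-12))*(-3*⅓) = (3*(-12))*(-1) = -36*(-1) = 36)
-49 + (l + 5*7)*145 = -49 + (36 + 5*7)*145 = -49 + (36 + 35)*145 = -49 + 71*145 = -49 + 10295 = 10246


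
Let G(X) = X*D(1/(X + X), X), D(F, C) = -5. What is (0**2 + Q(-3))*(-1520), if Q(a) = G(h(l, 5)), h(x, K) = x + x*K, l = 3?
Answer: 136800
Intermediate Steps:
h(x, K) = x + K*x
G(X) = -5*X (G(X) = X*(-5) = -5*X)
Q(a) = -90 (Q(a) = -15*(1 + 5) = -15*6 = -5*18 = -90)
(0**2 + Q(-3))*(-1520) = (0**2 - 90)*(-1520) = (0 - 90)*(-1520) = -90*(-1520) = 136800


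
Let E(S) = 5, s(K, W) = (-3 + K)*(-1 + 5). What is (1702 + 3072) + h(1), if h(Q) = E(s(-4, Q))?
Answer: 4779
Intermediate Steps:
s(K, W) = -12 + 4*K (s(K, W) = (-3 + K)*4 = -12 + 4*K)
h(Q) = 5
(1702 + 3072) + h(1) = (1702 + 3072) + 5 = 4774 + 5 = 4779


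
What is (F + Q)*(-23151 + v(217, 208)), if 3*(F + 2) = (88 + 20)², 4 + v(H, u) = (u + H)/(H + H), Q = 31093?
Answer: -50214078465/62 ≈ -8.0990e+8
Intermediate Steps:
v(H, u) = -4 + (H + u)/(2*H) (v(H, u) = -4 + (u + H)/(H + H) = -4 + (H + u)/((2*H)) = -4 + (H + u)*(1/(2*H)) = -4 + (H + u)/(2*H))
F = 3886 (F = -2 + (88 + 20)²/3 = -2 + (⅓)*108² = -2 + (⅓)*11664 = -2 + 3888 = 3886)
(F + Q)*(-23151 + v(217, 208)) = (3886 + 31093)*(-23151 + (½)*(208 - 7*217)/217) = 34979*(-23151 + (½)*(1/217)*(208 - 1519)) = 34979*(-23151 + (½)*(1/217)*(-1311)) = 34979*(-23151 - 1311/434) = 34979*(-10048845/434) = -50214078465/62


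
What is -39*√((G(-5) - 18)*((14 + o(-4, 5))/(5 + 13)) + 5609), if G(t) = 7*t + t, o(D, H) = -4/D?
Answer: -13*√50046 ≈ -2908.2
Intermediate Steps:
G(t) = 8*t
-39*√((G(-5) - 18)*((14 + o(-4, 5))/(5 + 13)) + 5609) = -39*√((8*(-5) - 18)*((14 - 4/(-4))/(5 + 13)) + 5609) = -39*√((-40 - 18)*((14 - 4*(-¼))/18) + 5609) = -39*√(-58*(14 + 1)/18 + 5609) = -39*√(-870/18 + 5609) = -39*√(-58*⅚ + 5609) = -39*√(-145/3 + 5609) = -13*√50046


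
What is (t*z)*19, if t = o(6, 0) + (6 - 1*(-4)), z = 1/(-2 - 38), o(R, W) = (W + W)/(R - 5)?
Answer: -19/4 ≈ -4.7500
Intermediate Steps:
o(R, W) = 2*W/(-5 + R) (o(R, W) = (2*W)/(-5 + R) = 2*W/(-5 + R))
z = -1/40 (z = 1/(-40) = -1/40 ≈ -0.025000)
t = 10 (t = 2*0/(-5 + 6) + (6 - 1*(-4)) = 2*0/1 + (6 + 4) = 2*0*1 + 10 = 0 + 10 = 10)
(t*z)*19 = (10*(-1/40))*19 = -¼*19 = -19/4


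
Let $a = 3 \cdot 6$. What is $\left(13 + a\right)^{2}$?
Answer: $961$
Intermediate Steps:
$a = 18$
$\left(13 + a\right)^{2} = \left(13 + 18\right)^{2} = 31^{2} = 961$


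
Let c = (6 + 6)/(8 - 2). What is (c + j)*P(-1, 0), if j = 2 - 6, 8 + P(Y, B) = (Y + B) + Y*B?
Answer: 18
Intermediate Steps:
P(Y, B) = -8 + B + Y + B*Y (P(Y, B) = -8 + ((Y + B) + Y*B) = -8 + ((B + Y) + B*Y) = -8 + (B + Y + B*Y) = -8 + B + Y + B*Y)
j = -4
c = 2 (c = 12/6 = 12*(⅙) = 2)
(c + j)*P(-1, 0) = (2 - 4)*(-8 + 0 - 1 + 0*(-1)) = -2*(-8 + 0 - 1 + 0) = -2*(-9) = 18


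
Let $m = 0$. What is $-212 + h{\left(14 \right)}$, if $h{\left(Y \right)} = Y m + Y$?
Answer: $-198$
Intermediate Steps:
$h{\left(Y \right)} = Y$ ($h{\left(Y \right)} = Y 0 + Y = 0 + Y = Y$)
$-212 + h{\left(14 \right)} = -212 + 14 = -198$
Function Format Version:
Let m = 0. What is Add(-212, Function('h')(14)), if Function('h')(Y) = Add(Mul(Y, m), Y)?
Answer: -198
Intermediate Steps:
Function('h')(Y) = Y (Function('h')(Y) = Add(Mul(Y, 0), Y) = Add(0, Y) = Y)
Add(-212, Function('h')(14)) = Add(-212, 14) = -198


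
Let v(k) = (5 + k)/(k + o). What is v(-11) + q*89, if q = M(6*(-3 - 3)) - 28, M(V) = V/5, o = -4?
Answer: -15662/5 ≈ -3132.4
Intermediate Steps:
M(V) = V/5 (M(V) = V*(⅕) = V/5)
v(k) = (5 + k)/(-4 + k) (v(k) = (5 + k)/(k - 4) = (5 + k)/(-4 + k))
q = -176/5 (q = (6*(-3 - 3))/5 - 28 = (6*(-6))/5 - 28 = (⅕)*(-36) - 28 = -36/5 - 28 = -176/5 ≈ -35.200)
v(-11) + q*89 = (5 - 11)/(-4 - 11) - 176/5*89 = -6/(-15) - 15664/5 = -1/15*(-6) - 15664/5 = ⅖ - 15664/5 = -15662/5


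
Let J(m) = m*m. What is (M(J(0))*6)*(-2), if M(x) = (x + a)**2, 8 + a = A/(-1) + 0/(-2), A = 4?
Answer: -1728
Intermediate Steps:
J(m) = m**2
a = -12 (a = -8 + (4/(-1) + 0/(-2)) = -8 + (4*(-1) + 0*(-1/2)) = -8 + (-4 + 0) = -8 - 4 = -12)
M(x) = (-12 + x)**2 (M(x) = (x - 12)**2 = (-12 + x)**2)
(M(J(0))*6)*(-2) = ((-12 + 0**2)**2*6)*(-2) = ((-12 + 0)**2*6)*(-2) = ((-12)**2*6)*(-2) = (144*6)*(-2) = 864*(-2) = -1728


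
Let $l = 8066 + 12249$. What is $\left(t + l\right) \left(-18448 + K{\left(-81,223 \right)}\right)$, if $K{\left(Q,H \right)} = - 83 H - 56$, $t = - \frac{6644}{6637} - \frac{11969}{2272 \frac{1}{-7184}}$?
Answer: $- \frac{2028785617090067}{942454} \approx -2.1527 \cdot 10^{9}$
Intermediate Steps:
$t = \frac{35666832149}{942454}$ ($t = \left(-6644\right) \frac{1}{6637} - \frac{11969}{2272 \left(- \frac{1}{7184}\right)} = - \frac{6644}{6637} - \frac{11969}{- \frac{142}{449}} = - \frac{6644}{6637} - - \frac{5374081}{142} = - \frac{6644}{6637} + \frac{5374081}{142} = \frac{35666832149}{942454} \approx 37845.0$)
$l = 20315$
$K{\left(Q,H \right)} = -56 - 83 H$
$\left(t + l\right) \left(-18448 + K{\left(-81,223 \right)}\right) = \left(\frac{35666832149}{942454} + 20315\right) \left(-18448 - 18565\right) = \frac{54812785159 \left(-18448 - 18565\right)}{942454} = \frac{54812785159}{942454} \left(-37013\right) = - \frac{2028785617090067}{942454}$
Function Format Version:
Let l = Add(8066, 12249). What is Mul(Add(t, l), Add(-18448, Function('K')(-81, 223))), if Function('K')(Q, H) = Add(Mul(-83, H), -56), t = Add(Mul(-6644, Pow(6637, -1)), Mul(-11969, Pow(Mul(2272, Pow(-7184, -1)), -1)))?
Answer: Rational(-2028785617090067, 942454) ≈ -2.1527e+9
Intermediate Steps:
t = Rational(35666832149, 942454) (t = Add(Mul(-6644, Rational(1, 6637)), Mul(-11969, Pow(Mul(2272, Rational(-1, 7184)), -1))) = Add(Rational(-6644, 6637), Mul(-11969, Pow(Rational(-142, 449), -1))) = Add(Rational(-6644, 6637), Mul(-11969, Rational(-449, 142))) = Add(Rational(-6644, 6637), Rational(5374081, 142)) = Rational(35666832149, 942454) ≈ 37845.)
l = 20315
Function('K')(Q, H) = Add(-56, Mul(-83, H))
Mul(Add(t, l), Add(-18448, Function('K')(-81, 223))) = Mul(Add(Rational(35666832149, 942454), 20315), Add(-18448, Add(-56, Mul(-83, 223)))) = Mul(Rational(54812785159, 942454), Add(-18448, Add(-56, -18509))) = Mul(Rational(54812785159, 942454), Add(-18448, -18565)) = Mul(Rational(54812785159, 942454), -37013) = Rational(-2028785617090067, 942454)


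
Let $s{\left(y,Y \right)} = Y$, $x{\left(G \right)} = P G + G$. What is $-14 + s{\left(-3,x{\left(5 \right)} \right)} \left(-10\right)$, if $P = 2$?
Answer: $-164$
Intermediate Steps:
$x{\left(G \right)} = 3 G$ ($x{\left(G \right)} = 2 G + G = 3 G$)
$-14 + s{\left(-3,x{\left(5 \right)} \right)} \left(-10\right) = -14 + 3 \cdot 5 \left(-10\right) = -14 + 15 \left(-10\right) = -14 - 150 = -164$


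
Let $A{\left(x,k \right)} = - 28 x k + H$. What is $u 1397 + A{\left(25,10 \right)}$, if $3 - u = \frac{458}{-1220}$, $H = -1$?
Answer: $- \frac{1394187}{610} \approx -2285.6$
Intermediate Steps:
$A{\left(x,k \right)} = -1 - 28 k x$ ($A{\left(x,k \right)} = - 28 x k - 1 = - 28 k x - 1 = -1 - 28 k x$)
$u = \frac{2059}{610}$ ($u = 3 - \frac{458}{-1220} = 3 - 458 \left(- \frac{1}{1220}\right) = 3 - - \frac{229}{610} = 3 + \frac{229}{610} = \frac{2059}{610} \approx 3.3754$)
$u 1397 + A{\left(25,10 \right)} = \frac{2059}{610} \cdot 1397 - \left(1 + 280 \cdot 25\right) = \frac{2876423}{610} - 7001 = - \frac{1394187}{610}$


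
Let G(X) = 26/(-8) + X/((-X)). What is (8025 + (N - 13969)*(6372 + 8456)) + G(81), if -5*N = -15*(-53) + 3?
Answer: -4189817201/20 ≈ -2.0949e+8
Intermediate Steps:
N = -798/5 (N = -(-15*(-53) + 3)/5 = -(795 + 3)/5 = -⅕*798 = -798/5 ≈ -159.60)
G(X) = -17/4 (G(X) = 26*(-⅛) + X*(-1/X) = -13/4 - 1 = -17/4)
(8025 + (N - 13969)*(6372 + 8456)) + G(81) = (8025 + (-798/5 - 13969)*(6372 + 8456)) - 17/4 = (8025 - 70643/5*14828) - 17/4 = (8025 - 1047494404/5) - 17/4 = -1047454279/5 - 17/4 = -4189817201/20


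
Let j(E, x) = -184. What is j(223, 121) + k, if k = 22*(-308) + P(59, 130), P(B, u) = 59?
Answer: -6901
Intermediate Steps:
k = -6717 (k = 22*(-308) + 59 = -6776 + 59 = -6717)
j(223, 121) + k = -184 - 6717 = -6901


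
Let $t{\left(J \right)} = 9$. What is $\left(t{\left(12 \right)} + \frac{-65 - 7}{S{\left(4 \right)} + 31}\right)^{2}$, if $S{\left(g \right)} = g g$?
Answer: $\frac{123201}{2209} \approx 55.772$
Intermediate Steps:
$S{\left(g \right)} = g^{2}$
$\left(t{\left(12 \right)} + \frac{-65 - 7}{S{\left(4 \right)} + 31}\right)^{2} = \left(9 + \frac{-65 - 7}{4^{2} + 31}\right)^{2} = \left(9 - \frac{72}{16 + 31}\right)^{2} = \left(9 - \frac{72}{47}\right)^{2} = \left(\frac{351}{47}\right)^{2} = \frac{123201}{2209}$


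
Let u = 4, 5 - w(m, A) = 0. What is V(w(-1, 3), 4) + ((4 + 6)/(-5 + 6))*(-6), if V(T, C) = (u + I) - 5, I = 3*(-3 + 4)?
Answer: -58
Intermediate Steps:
w(m, A) = 5 (w(m, A) = 5 - 1*0 = 5 + 0 = 5)
I = 3 (I = 3*1 = 3)
V(T, C) = 2 (V(T, C) = (4 + 3) - 5 = 7 - 5 = 2)
V(w(-1, 3), 4) + ((4 + 6)/(-5 + 6))*(-6) = 2 + ((4 + 6)/(-5 + 6))*(-6) = 2 + (10/1)*(-6) = 2 + (10*1)*(-6) = 2 + 10*(-6) = 2 - 60 = -58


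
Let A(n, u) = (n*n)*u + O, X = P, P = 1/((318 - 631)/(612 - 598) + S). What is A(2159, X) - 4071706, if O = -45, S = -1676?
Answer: -96879281461/23777 ≈ -4.0745e+6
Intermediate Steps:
P = -14/23777 (P = 1/((318 - 631)/(612 - 598) - 1676) = 1/(-313/14 - 1676) = 1/(-23777/14) = -14/23777 ≈ -0.00058880)
X = -14/23777 ≈ -0.00058880
A(n, u) = -45 + u*n² (A(n, u) = (n*n)*u - 45 = n²*u - 45 = u*n² - 45 = -45 + u*n²)
A(2159, X) - 4071706 = (-45 - 14/23777*2159²) - 4071706 = (-45 - 14/23777*4661281) - 4071706 = (-45 - 65257934/23777) - 4071706 = -66327899/23777 - 4071706 = -96879281461/23777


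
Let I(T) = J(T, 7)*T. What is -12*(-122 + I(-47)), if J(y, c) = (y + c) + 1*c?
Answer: -17148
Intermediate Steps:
J(y, c) = y + 2*c (J(y, c) = (c + y) + c = y + 2*c)
I(T) = T*(14 + T) (I(T) = (T + 2*7)*T = (T + 14)*T = (14 + T)*T = T*(14 + T))
-12*(-122 + I(-47)) = -12*(-122 - 47*(14 - 47)) = -12*(-122 - 47*(-33)) = -12*(-122 + 1551) = -12*1429 = -17148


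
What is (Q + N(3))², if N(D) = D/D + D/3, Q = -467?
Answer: 216225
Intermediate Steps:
N(D) = 1 + D/3 (N(D) = 1 + D*(⅓) = 1 + D/3)
(Q + N(3))² = (-467 + (1 + (⅓)*3))² = (-467 + (1 + 1))² = (-467 + 2)² = (-465)² = 216225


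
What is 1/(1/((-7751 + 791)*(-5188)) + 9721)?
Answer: 36108480/351010534081 ≈ 0.00010287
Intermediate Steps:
1/(1/((-7751 + 791)*(-5188)) + 9721) = 1/(-1/5188/(-6960) + 9721) = 1/(-1/6960*(-1/5188) + 9721) = 1/(1/36108480 + 9721) = 1/(351010534081/36108480) = 36108480/351010534081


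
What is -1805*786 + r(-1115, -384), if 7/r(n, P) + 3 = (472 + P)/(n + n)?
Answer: -4808083775/3389 ≈ -1.4187e+6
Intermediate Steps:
r(n, P) = 7/(-3 + (472 + P)/(2*n)) (r(n, P) = 7/(-3 + (472 + P)/(n + n)) = 7/(-3 + (472 + P)/((2*n))) = 7/(-3 + (472 + P)*(1/(2*n))) = 7/(-3 + (472 + P)/(2*n)))
-1805*786 + r(-1115, -384) = -1805*786 + 14*(-1115)/(472 - 384 - 6*(-1115)) = -1418730 + 14*(-1115)/(472 - 384 + 6690) = -1418730 + 14*(-1115)/6778 = -1418730 + 14*(-1115)*(1/6778) = -1418730 - 7805/3389 = -4808083775/3389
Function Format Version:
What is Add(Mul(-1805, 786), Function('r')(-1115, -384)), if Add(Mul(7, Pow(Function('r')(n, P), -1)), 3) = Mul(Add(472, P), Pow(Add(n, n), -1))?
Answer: Rational(-4808083775, 3389) ≈ -1.4187e+6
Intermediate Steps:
Function('r')(n, P) = Mul(7, Pow(Add(-3, Mul(Rational(1, 2), Pow(n, -1), Add(472, P))), -1)) (Function('r')(n, P) = Mul(7, Pow(Add(-3, Mul(Add(472, P), Pow(Add(n, n), -1))), -1)) = Mul(7, Pow(Add(-3, Mul(Add(472, P), Pow(Mul(2, n), -1))), -1)) = Mul(7, Pow(Add(-3, Mul(Add(472, P), Mul(Rational(1, 2), Pow(n, -1)))), -1)) = Mul(7, Pow(Add(-3, Mul(Rational(1, 2), Pow(n, -1), Add(472, P))), -1)))
Add(Mul(-1805, 786), Function('r')(-1115, -384)) = Add(Mul(-1805, 786), Mul(14, -1115, Pow(Add(472, -384, Mul(-6, -1115)), -1))) = Add(-1418730, Mul(14, -1115, Pow(Add(472, -384, 6690), -1))) = Add(-1418730, Mul(14, -1115, Pow(6778, -1))) = Add(-1418730, Mul(14, -1115, Rational(1, 6778))) = Add(-1418730, Rational(-7805, 3389)) = Rational(-4808083775, 3389)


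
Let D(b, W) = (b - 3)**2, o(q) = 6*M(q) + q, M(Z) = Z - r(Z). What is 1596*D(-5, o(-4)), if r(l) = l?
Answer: 102144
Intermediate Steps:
M(Z) = 0 (M(Z) = Z - Z = 0)
o(q) = q (o(q) = 6*0 + q = 0 + q = q)
D(b, W) = (-3 + b)**2
1596*D(-5, o(-4)) = 1596*(-3 - 5)**2 = 1596*(-8)**2 = 1596*64 = 102144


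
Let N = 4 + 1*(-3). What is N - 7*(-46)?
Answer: 323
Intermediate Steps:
N = 1 (N = 4 - 3 = 1)
N - 7*(-46) = 1 - 7*(-46) = 1 + 322 = 323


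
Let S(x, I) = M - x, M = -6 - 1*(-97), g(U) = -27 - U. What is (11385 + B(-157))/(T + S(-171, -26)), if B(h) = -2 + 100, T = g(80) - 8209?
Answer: -11483/8054 ≈ -1.4258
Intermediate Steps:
T = -8316 (T = (-27 - 1*80) - 8209 = (-27 - 80) - 8209 = -107 - 8209 = -8316)
M = 91 (M = -6 + 97 = 91)
S(x, I) = 91 - x
B(h) = 98
(11385 + B(-157))/(T + S(-171, -26)) = (11385 + 98)/(-8316 + (91 - 1*(-171))) = 11483/(-8316 + (91 + 171)) = 11483/(-8316 + 262) = 11483/(-8054) = 11483*(-1/8054) = -11483/8054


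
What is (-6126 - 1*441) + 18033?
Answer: 11466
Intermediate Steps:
(-6126 - 1*441) + 18033 = (-6126 - 441) + 18033 = -6567 + 18033 = 11466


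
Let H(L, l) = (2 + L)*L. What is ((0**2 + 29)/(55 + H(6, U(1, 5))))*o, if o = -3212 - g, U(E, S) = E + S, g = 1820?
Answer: -145928/103 ≈ -1416.8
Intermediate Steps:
H(L, l) = L*(2 + L)
o = -5032 (o = -3212 - 1*1820 = -3212 - 1820 = -5032)
((0**2 + 29)/(55 + H(6, U(1, 5))))*o = ((0**2 + 29)/(55 + 6*(2 + 6)))*(-5032) = ((0 + 29)/(55 + 6*8))*(-5032) = (29/(55 + 48))*(-5032) = (29/103)*(-5032) = -145928/103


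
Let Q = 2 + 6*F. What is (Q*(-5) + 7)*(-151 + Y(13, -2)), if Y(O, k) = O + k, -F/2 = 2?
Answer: -16380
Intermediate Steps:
F = -4 (F = -2*2 = -4)
Q = -22 (Q = 2 + 6*(-4) = 2 - 24 = -22)
(Q*(-5) + 7)*(-151 + Y(13, -2)) = (-22*(-5) + 7)*(-151 + (13 - 2)) = (110 + 7)*(-151 + 11) = 117*(-140) = -16380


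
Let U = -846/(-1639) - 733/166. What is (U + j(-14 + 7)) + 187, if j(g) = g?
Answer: 47912369/272074 ≈ 176.10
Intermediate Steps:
U = -1060951/272074 (U = -846*(-1/1639) - 733*1/166 = 846/1639 - 733/166 = -1060951/272074 ≈ -3.8995)
(U + j(-14 + 7)) + 187 = (-1060951/272074 + (-14 + 7)) + 187 = (-1060951/272074 - 7) + 187 = -2965469/272074 + 187 = 47912369/272074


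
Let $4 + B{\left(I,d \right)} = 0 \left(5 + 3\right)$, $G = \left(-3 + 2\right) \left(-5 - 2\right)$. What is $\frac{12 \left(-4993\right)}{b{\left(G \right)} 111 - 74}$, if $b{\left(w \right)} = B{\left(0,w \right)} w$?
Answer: $\frac{29958}{1591} \approx 18.83$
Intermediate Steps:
$G = 7$ ($G = \left(-1\right) \left(-7\right) = 7$)
$B{\left(I,d \right)} = -4$ ($B{\left(I,d \right)} = -4 + 0 \left(5 + 3\right) = -4 + 0 \cdot 8 = -4 + 0 = -4$)
$b{\left(w \right)} = - 4 w$
$\frac{12 \left(-4993\right)}{b{\left(G \right)} 111 - 74} = \frac{12 \left(-4993\right)}{\left(-4\right) 7 \cdot 111 - 74} = - \frac{59916}{\left(-28\right) 111 - 74} = - \frac{59916}{-3108 - 74} = - \frac{59916}{-3182} = \left(-59916\right) \left(- \frac{1}{3182}\right) = \frac{29958}{1591}$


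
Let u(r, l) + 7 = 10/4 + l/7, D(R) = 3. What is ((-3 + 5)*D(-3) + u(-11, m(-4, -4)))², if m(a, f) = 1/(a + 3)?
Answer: 361/196 ≈ 1.8418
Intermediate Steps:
m(a, f) = 1/(3 + a)
u(r, l) = -9/2 + l/7 (u(r, l) = -7 + (10/4 + l/7) = -7 + (10*(¼) + l*(⅐)) = -7 + (5/2 + l/7) = -9/2 + l/7)
((-3 + 5)*D(-3) + u(-11, m(-4, -4)))² = ((-3 + 5)*3 + (-9/2 + 1/(7*(3 - 4))))² = (2*3 + (-9/2 + (⅐)/(-1)))² = (6 + (-9/2 + (⅐)*(-1)))² = (6 + (-9/2 - ⅐))² = (6 - 65/14)² = (19/14)² = 361/196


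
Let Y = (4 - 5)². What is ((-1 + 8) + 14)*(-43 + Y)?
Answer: -882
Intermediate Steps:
Y = 1 (Y = (-1)² = 1)
((-1 + 8) + 14)*(-43 + Y) = ((-1 + 8) + 14)*(-43 + 1) = (7 + 14)*(-42) = 21*(-42) = -882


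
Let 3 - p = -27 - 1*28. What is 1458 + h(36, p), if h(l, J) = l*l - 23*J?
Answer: 1420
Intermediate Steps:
p = 58 (p = 3 - (-27 - 1*28) = 3 - (-27 - 28) = 3 - 1*(-55) = 3 + 55 = 58)
h(l, J) = l² - 23*J
1458 + h(36, p) = 1458 + (36² - 23*58) = 1458 + (1296 - 1334) = 1458 - 38 = 1420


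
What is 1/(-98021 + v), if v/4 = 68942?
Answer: 1/177747 ≈ 5.6260e-6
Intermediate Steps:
v = 275768 (v = 4*68942 = 275768)
1/(-98021 + v) = 1/(-98021 + 275768) = 1/177747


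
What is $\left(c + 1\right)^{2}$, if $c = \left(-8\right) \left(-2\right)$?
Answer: $289$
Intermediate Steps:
$c = 16$
$\left(c + 1\right)^{2} = \left(16 + 1\right)^{2} = 17^{2} = 289$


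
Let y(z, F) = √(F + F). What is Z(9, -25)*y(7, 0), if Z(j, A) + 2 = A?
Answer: 0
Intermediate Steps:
Z(j, A) = -2 + A
y(z, F) = √2*√F (y(z, F) = √(2*F) = √2*√F)
Z(9, -25)*y(7, 0) = (-2 - 25)*(√2*√0) = -27*√2*0 = -27*0 = 0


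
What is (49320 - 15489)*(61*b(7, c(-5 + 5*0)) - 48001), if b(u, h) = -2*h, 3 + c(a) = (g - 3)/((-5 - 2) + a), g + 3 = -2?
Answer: -1614291273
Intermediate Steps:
g = -5 (g = -3 - 2 = -5)
c(a) = -3 - 8/(-7 + a) (c(a) = -3 + (-5 - 3)/((-5 - 2) + a) = -3 - 8/(-7 + a))
(49320 - 15489)*(61*b(7, c(-5 + 5*0)) - 48001) = (49320 - 15489)*(61*(-2*(13 - 3*(-5 + 5*0))/(-7 + (-5 + 5*0))) - 48001) = 33831*(61*(-2*(13 - 3*(-5 + 0))/(-7 + (-5 + 0))) - 48001) = 33831*(61*(-2*(13 - 3*(-5))/(-7 - 5)) - 48001) = 33831*(61*(-2*(13 + 15)/(-12)) - 48001) = 33831*(61*(-(-1)*28/6) - 48001) = 33831*(61*(-2*(-7/3)) - 48001) = 33831*(61*(14/3) - 48001) = 33831*(854/3 - 48001) = 33831*(-143149/3) = -1614291273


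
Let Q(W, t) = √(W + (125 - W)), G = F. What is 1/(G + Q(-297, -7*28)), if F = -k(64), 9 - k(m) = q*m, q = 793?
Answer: 50743/2574851924 - 5*√5/2574851924 ≈ 1.9703e-5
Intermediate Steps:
k(m) = 9 - 793*m
F = 50743 (F = -(9 - 793*64) = -(9 - 50752) = -1*(-50743) = 50743)
G = 50743
Q(W, t) = 5*√5 (Q(W, t) = √125 = 5*√5)
1/(G + Q(-297, -7*28)) = 1/(50743 + 5*√5)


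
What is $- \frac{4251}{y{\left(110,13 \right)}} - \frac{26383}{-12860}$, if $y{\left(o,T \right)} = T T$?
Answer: $- \frac{3862241}{167180} \approx -23.102$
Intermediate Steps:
$y{\left(o,T \right)} = T^{2}$
$- \frac{4251}{y{\left(110,13 \right)}} - \frac{26383}{-12860} = - \frac{4251}{13^{2}} - \frac{26383}{-12860} = - \frac{4251}{169} - - \frac{26383}{12860} = \left(-4251\right) \frac{1}{169} + \frac{26383}{12860} = - \frac{327}{13} + \frac{26383}{12860} = - \frac{3862241}{167180}$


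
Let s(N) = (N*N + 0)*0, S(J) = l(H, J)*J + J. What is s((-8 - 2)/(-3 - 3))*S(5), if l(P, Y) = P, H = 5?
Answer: 0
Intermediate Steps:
S(J) = 6*J (S(J) = 5*J + J = 6*J)
s(N) = 0 (s(N) = (N² + 0)*0 = N²*0 = 0)
s((-8 - 2)/(-3 - 3))*S(5) = 0*(6*5) = 0*30 = 0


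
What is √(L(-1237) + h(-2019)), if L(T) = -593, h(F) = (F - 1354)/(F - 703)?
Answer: I*√4384524106/2722 ≈ 24.326*I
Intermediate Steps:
h(F) = (-1354 + F)/(-703 + F)
√(L(-1237) + h(-2019)) = √(-593 + (-1354 - 2019)/(-703 - 2019)) = √(-593 - 3373/(-2722)) = √(-593 - 1/2722*(-3373)) = √(-593 + 3373/2722) = √(-1610773/2722) = I*√4384524106/2722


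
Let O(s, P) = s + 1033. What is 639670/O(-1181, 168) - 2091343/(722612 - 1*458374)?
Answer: -21166830028/4888403 ≈ -4330.0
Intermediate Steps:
O(s, P) = 1033 + s
639670/O(-1181, 168) - 2091343/(722612 - 1*458374) = 639670/(1033 - 1181) - 2091343/(722612 - 1*458374) = 639670/(-148) - 2091343/(722612 - 458374) = 639670*(-1/148) - 2091343/264238 = -319835/74 - 2091343*1/264238 = -319835/74 - 2091343/264238 = -21166830028/4888403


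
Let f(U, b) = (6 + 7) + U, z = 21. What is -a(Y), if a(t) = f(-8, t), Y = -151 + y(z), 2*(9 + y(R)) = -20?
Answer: -5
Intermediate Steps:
y(R) = -19 (y(R) = -9 + (½)*(-20) = -9 - 10 = -19)
f(U, b) = 13 + U
Y = -170 (Y = -151 - 19 = -170)
a(t) = 5 (a(t) = 13 - 8 = 5)
-a(Y) = -1*5 = -5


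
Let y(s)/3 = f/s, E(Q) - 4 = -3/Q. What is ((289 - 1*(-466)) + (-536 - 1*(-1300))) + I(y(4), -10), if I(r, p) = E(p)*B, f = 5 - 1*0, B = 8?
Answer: 7767/5 ≈ 1553.4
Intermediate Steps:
E(Q) = 4 - 3/Q
f = 5 (f = 5 + 0 = 5)
y(s) = 15/s (y(s) = 3*(5/s) = 15/s)
I(r, p) = 32 - 24/p (I(r, p) = (4 - 3/p)*8 = 32 - 24/p)
((289 - 1*(-466)) + (-536 - 1*(-1300))) + I(y(4), -10) = ((289 - 1*(-466)) + (-536 - 1*(-1300))) + (32 - 24/(-10)) = ((289 + 466) + (-536 + 1300)) + (32 - 24*(-1/10)) = (755 + 764) + (32 + 12/5) = 1519 + 172/5 = 7767/5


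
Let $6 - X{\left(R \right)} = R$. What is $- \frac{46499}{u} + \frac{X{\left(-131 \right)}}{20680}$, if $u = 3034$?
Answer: $- \frac{480591831}{31371560} \approx -15.319$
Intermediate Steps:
$X{\left(R \right)} = 6 - R$
$- \frac{46499}{u} + \frac{X{\left(-131 \right)}}{20680} = - \frac{46499}{3034} + \frac{6 - -131}{20680} = \left(-46499\right) \frac{1}{3034} + \left(6 + 131\right) \frac{1}{20680} = - \frac{46499}{3034} + 137 \cdot \frac{1}{20680} = - \frac{46499}{3034} + \frac{137}{20680} = - \frac{480591831}{31371560}$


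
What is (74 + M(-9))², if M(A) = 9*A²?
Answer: 644809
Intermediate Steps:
(74 + M(-9))² = (74 + 9*(-9)²)² = (74 + 9*81)² = (74 + 729)² = 803² = 644809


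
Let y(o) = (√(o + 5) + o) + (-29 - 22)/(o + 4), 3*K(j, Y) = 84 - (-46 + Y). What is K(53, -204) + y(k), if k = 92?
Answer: 19469/96 + √97 ≈ 212.65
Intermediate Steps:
K(j, Y) = 130/3 - Y/3 (K(j, Y) = (84 - (-46 + Y))/3 = (84 + (46 - Y))/3 = (130 - Y)/3 = 130/3 - Y/3)
y(o) = o + √(5 + o) - 51/(4 + o) (y(o) = (√(5 + o) + o) - 51/(4 + o) = (o + √(5 + o)) - 51/(4 + o) = o + √(5 + o) - 51/(4 + o))
K(53, -204) + y(k) = (130/3 - ⅓*(-204)) + (-51 + 92² + 4*92 + 4*√(5 + 92) + 92*√(5 + 92))/(4 + 92) = (130/3 + 68) + (-51 + 8464 + 368 + 4*√97 + 92*√97)/96 = 334/3 + (8781 + 96*√97)/96 = 334/3 + (2927/32 + √97) = 19469/96 + √97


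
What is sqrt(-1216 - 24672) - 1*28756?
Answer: -28756 + 4*I*sqrt(1618) ≈ -28756.0 + 160.9*I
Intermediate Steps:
sqrt(-1216 - 24672) - 1*28756 = sqrt(-25888) - 28756 = 4*I*sqrt(1618) - 28756 = -28756 + 4*I*sqrt(1618)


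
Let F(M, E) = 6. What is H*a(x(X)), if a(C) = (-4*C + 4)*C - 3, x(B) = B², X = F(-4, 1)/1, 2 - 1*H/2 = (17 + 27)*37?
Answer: 16399836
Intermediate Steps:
H = -3252 (H = 4 - 2*(17 + 27)*37 = 4 - 88*37 = 4 - 2*1628 = 4 - 3256 = -3252)
X = 6 (X = 6/1 = 6*1 = 6)
a(C) = -3 + C*(4 - 4*C) (a(C) = (4 - 4*C)*C - 3 = C*(4 - 4*C) - 3 = -3 + C*(4 - 4*C))
H*a(x(X)) = -3252*(-3 - 4*(6²)² + 4*6²) = -3252*(-3 - 4*36² + 4*36) = -3252*(-3 - 4*1296 + 144) = -3252*(-3 - 5184 + 144) = -3252*(-5043) = 16399836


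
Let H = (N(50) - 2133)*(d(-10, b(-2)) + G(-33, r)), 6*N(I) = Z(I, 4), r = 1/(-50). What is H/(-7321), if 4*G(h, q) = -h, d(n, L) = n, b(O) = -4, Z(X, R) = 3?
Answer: -29855/58568 ≈ -0.50975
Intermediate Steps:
r = -1/50 ≈ -0.020000
N(I) = ½ (N(I) = (⅙)*3 = ½)
G(h, q) = -h/4 (G(h, q) = (-h)/4 = -h/4)
H = 29855/8 (H = (½ - 2133)*(-10 - ¼*(-33)) = -4265*(-10 + 33/4)/2 = -4265/2*(-7/4) = 29855/8 ≈ 3731.9)
H/(-7321) = (29855/8)/(-7321) = (29855/8)*(-1/7321) = -29855/58568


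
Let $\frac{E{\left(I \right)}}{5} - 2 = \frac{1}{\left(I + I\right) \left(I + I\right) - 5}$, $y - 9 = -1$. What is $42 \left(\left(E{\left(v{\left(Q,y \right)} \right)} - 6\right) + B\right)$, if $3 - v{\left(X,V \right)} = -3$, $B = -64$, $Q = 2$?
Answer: $- \frac{350070}{139} \approx -2518.5$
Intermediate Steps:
$y = 8$ ($y = 9 - 1 = 8$)
$v{\left(X,V \right)} = 6$ ($v{\left(X,V \right)} = 3 - -3 = 3 + 3 = 6$)
$E{\left(I \right)} = 10 + \frac{5}{-5 + 4 I^{2}}$ ($E{\left(I \right)} = 10 + \frac{5}{\left(I + I\right) \left(I + I\right) - 5} = 10 + \frac{5}{2 I 2 I - 5} = 10 + \frac{5}{4 I^{2} - 5} = 10 + \frac{5}{-5 + 4 I^{2}}$)
$42 \left(\left(E{\left(v{\left(Q,y \right)} \right)} - 6\right) + B\right) = 42 \left(\left(\frac{5 \left(-9 + 8 \cdot 6^{2}\right)}{-5 + 4 \cdot 6^{2}} - 6\right) - 64\right) = 42 \left(\left(\frac{5 \left(-9 + 8 \cdot 36\right)}{-5 + 4 \cdot 36} - 6\right) - 64\right) = 42 \left(\left(\frac{5 \left(-9 + 288\right)}{-5 + 144} - 6\right) - 64\right) = 42 \left(\left(5 \cdot \frac{1}{139} \cdot 279 - 6\right) - 64\right) = 42 \left(\left(\frac{1395}{139} - 6\right) - 64\right) = 42 \left(\frac{561}{139} - 64\right) = 42 \left(- \frac{8335}{139}\right) = - \frac{350070}{139}$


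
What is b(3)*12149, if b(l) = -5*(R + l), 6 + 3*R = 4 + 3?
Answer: -607450/3 ≈ -2.0248e+5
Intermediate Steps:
R = ⅓ (R = -2 + (4 + 3)/3 = -2 + (⅓)*7 = -2 + 7/3 = ⅓ ≈ 0.33333)
b(l) = -5/3 - 5*l (b(l) = -5*(⅓ + l) = -5/3 - 5*l)
b(3)*12149 = (-5/3 - 5*3)*12149 = (-5/3 - 15)*12149 = -50/3*12149 = -607450/3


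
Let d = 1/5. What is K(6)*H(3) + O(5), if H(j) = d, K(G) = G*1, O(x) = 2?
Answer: 16/5 ≈ 3.2000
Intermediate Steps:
d = 1/5 ≈ 0.20000
K(G) = G
H(j) = 1/5
K(6)*H(3) + O(5) = 6*(1/5) + 2 = 6/5 + 2 = 16/5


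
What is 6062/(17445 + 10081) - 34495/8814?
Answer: -448039451/121307082 ≈ -3.6934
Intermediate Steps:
6062/(17445 + 10081) - 34495/8814 = 6062/27526 - 34495*1/8814 = 6062*(1/27526) - 34495/8814 = 3031/13763 - 34495/8814 = -448039451/121307082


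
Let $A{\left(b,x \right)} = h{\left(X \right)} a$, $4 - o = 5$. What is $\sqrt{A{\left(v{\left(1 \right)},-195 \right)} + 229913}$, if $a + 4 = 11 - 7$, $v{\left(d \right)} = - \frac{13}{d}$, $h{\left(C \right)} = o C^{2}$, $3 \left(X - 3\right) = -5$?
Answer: $\sqrt{229913} \approx 479.49$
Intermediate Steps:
$o = -1$ ($o = 4 - 5 = -1$)
$X = \frac{4}{3}$ ($X = 3 + \frac{1}{3} \left(-5\right) = 3 - \frac{5}{3} = \frac{4}{3} \approx 1.3333$)
$h{\left(C \right)} = - C^{2}$
$a = 0$ ($a = -4 + \left(11 - 7\right) = -4 + 4 = 0$)
$A{\left(b,x \right)} = 0$ ($A{\left(b,x \right)} = - \left(\frac{4}{3}\right)^{2} \cdot 0 = \left(-1\right) \frac{16}{9} \cdot 0 = \left(- \frac{16}{9}\right) 0 = 0$)
$\sqrt{A{\left(v{\left(1 \right)},-195 \right)} + 229913} = \sqrt{0 + 229913} = \sqrt{229913}$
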